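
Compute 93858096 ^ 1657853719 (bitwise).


0b101100110000010100100110000 ^ 0b1100010110100001101011100010111 = 0b1100111010010001111111000100111 = 1732836903

1732836903


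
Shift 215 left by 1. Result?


0b11010111 << 1 = 0b110101110 = 430

430


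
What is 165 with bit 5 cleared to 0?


165 & ~(1 << 5) = 133

133


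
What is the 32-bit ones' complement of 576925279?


576925279 ^ 4294967295 = 3718042016

3718042016


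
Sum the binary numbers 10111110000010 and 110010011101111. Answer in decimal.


10111110000010 + 110010011101111 = 1001010001110001 = 38001

38001


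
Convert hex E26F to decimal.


E26F hex = 57967 decimal

57967


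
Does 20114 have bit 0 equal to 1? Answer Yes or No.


0b100111010010010, bit 0 = 0. No

No


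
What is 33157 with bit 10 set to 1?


33157 | (1 << 10) = 33157 | 1024 = 34181

34181


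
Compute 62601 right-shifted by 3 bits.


0b1111010010001001 >> 3 = 0b1111010010001 = 7825

7825


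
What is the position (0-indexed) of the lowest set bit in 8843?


0b10001010001011. Lowest set bit at position 0

0


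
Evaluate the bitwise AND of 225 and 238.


0b11100001 & 0b11101110 = 0b11100000 = 224

224


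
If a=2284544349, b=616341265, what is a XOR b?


2284544349 ^ 616341265 = 2895642188

2895642188


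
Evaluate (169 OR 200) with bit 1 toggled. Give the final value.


Step 1: 169 | 200 = 233
Step 2: 233 ^ (1 << 1) = 233 ^ 2 = 235

235


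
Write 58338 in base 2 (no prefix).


58338 = 1110001111100010 in binary

1110001111100010


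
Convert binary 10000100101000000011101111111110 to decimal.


10000100101000000011101111111110 in decimal = 2225093630

2225093630


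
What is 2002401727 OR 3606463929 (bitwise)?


0b1110111010110100011100110111111 | 0b11010110111101100100010110111001 = 0b11110111111111100111110110111111 = 4160650687

4160650687


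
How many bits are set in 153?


0b10011001 has 4 set bits

4


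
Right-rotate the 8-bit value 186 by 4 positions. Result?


Rotate 0b10111010 right by 4 (8-bit) = 0b10101011 = 171

171


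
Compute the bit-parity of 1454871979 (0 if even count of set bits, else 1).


0b1010110101101111001010110101011 has 19 ones => parity 1

1


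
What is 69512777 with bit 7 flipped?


69512777 ^ (1 << 7) = 69512777 ^ 128 = 69512905

69512905


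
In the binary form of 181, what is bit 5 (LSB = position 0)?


0b10110101, position 5 = 1

1


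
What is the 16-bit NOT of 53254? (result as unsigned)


~0b1101000000000110 = 0b10111111111001 = 12281 (16-bit unsigned)

12281


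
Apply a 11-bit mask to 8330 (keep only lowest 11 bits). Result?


8330 & 2047 = 138

138


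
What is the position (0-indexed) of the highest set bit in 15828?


0b11110111010100. Highest set bit at position 13

13


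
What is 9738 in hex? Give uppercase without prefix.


9738 = 260A hex

260A


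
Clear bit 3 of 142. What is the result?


142 & ~(1 << 3) = 134

134


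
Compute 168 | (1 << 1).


168 | (1 << 1) = 168 | 2 = 170

170


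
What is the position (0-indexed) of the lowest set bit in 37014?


0b1001000010010110. Lowest set bit at position 1

1


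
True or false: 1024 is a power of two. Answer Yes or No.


0b10000000000. Only one bit set => Yes

Yes


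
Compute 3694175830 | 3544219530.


0b11011100001100001010011001010110 | 0b11010011010000000111111110001010 = 0b11011111011100001111111111011110 = 3748724702

3748724702


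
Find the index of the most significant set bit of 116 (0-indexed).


0b1110100. Highest set bit at position 6

6


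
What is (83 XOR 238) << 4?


Step 1: 83 ^ 238 = 189
Step 2: 189 << 4 = 3024

3024


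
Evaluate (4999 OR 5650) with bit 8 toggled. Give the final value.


Step 1: 4999 | 5650 = 6039
Step 2: 6039 ^ (1 << 8) = 6039 ^ 256 = 5783

5783


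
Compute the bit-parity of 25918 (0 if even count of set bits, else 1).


0b110010100111110 has 9 ones => parity 1

1


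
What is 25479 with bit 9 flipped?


25479 ^ (1 << 9) = 25479 ^ 512 = 24967

24967


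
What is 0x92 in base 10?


92 hex = 146 decimal

146


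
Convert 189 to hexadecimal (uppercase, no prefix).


189 = BD hex

BD


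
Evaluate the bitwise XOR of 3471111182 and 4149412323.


0b11001110111001001111010000001110 ^ 0b11110111010100110000000111100011 = 0b111001101101111111010111101101 = 968357357

968357357


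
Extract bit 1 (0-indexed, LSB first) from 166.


0b10100110, position 1 = 1

1


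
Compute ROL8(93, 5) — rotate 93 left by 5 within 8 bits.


Rotate 0b1011101 left by 5 (8-bit) = 0b10101011 = 171

171


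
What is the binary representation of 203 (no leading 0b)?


203 = 11001011 in binary

11001011


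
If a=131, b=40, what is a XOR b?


131 ^ 40 = 171

171


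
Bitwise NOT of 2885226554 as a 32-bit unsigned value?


~0b10101011111110010001000000111010 = 0b1010100000001101110111111000101 = 1409740741 (32-bit unsigned)

1409740741


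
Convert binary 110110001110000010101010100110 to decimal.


110110001110000010101010100110 in decimal = 909650598

909650598


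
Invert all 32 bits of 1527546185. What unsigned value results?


1527546185 ^ 4294967295 = 2767421110

2767421110


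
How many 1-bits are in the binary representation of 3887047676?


0b11100111101011111010001111111100 has 22 set bits

22


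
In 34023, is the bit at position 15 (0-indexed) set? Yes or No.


0b1000010011100111, bit 15 = 1. Yes

Yes


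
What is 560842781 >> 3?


0b100001011011011100100000011101 >> 3 = 0b100001011011011100100000011 = 70105347

70105347


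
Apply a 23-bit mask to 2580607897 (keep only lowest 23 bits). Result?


2580607897 & 8388607 = 5305241

5305241


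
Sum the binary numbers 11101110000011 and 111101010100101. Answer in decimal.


11101110000011 + 111101010100101 = 1011011000101000 = 46632

46632


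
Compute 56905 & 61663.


0b1101111001001001 & 0b1111000011011111 = 0b1101000001001001 = 53321

53321


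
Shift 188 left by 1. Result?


0b10111100 << 1 = 0b101111000 = 376

376


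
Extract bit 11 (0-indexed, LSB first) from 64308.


0b1111101100110100, position 11 = 1

1


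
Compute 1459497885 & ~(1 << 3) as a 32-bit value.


1459497885 & ~(1 << 3) = 1459497877

1459497877


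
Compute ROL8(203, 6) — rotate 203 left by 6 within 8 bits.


Rotate 0b11001011 left by 6 (8-bit) = 0b11110010 = 242

242


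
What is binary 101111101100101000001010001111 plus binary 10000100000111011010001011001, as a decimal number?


101111101100101000001010001111 + 10000100000111011010001011001 = 1000000001101100011011011101000 = 1077294824

1077294824


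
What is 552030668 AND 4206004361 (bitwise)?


0b100000111001110101000111001100 & 0b11111010101100101000100010001001 = 0b100000101000100000000010001000 = 547487880

547487880


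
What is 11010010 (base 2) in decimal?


11010010 in decimal = 210

210


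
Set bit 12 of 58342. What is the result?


58342 | (1 << 12) = 58342 | 4096 = 62438

62438


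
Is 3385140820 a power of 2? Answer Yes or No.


0b11001001110001010010011001010100. Multiple bits set => No

No


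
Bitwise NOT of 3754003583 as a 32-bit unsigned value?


~0b11011111110000011000110001111111 = 0b100000001111100111001110000000 = 540963712 (32-bit unsigned)

540963712


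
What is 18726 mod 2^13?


18726 & 8191 = 2342

2342


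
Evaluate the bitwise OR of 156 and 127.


0b10011100 | 0b1111111 = 0b11111111 = 255

255


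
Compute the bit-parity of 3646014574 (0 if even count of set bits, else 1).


0b11011001010100011100010001101110 has 16 ones => parity 0

0


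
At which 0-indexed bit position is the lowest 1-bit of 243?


0b11110011. Lowest set bit at position 0

0


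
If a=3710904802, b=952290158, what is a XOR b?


3710904802 ^ 952290158 = 3857523340

3857523340


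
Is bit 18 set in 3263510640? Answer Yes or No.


0b11000010100001010011100001110000, bit 18 = 1. Yes

Yes


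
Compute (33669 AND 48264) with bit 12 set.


Step 1: 33669 & 48264 = 32896
Step 2: 32896 | (1 << 12) = 32896 | 4096 = 36992

36992


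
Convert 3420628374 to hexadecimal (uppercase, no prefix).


3420628374 = CBE2A596 hex

CBE2A596


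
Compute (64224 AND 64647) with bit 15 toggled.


Step 1: 64224 & 64647 = 63616
Step 2: 63616 ^ (1 << 15) = 63616 ^ 32768 = 30848

30848


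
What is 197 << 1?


0b11000101 << 1 = 0b110001010 = 394

394


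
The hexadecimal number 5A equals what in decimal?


5A hex = 90 decimal

90


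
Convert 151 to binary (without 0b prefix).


151 = 10010111 in binary

10010111


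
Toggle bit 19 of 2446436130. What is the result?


2446436130 ^ (1 << 19) = 2446436130 ^ 524288 = 2446960418

2446960418


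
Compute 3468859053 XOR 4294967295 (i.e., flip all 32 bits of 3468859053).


3468859053 ^ 4294967295 = 826108242

826108242


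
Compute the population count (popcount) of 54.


0b110110 has 4 set bits

4


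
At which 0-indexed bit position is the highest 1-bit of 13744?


0b11010110110000. Highest set bit at position 13

13


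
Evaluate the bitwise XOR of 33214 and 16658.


0b1000000110111110 ^ 0b100000100010010 = 0b1100000010101100 = 49324

49324


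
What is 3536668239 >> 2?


0b11010010110011010100011001001111 >> 2 = 0b110100101100110101000110010011 = 884167059

884167059


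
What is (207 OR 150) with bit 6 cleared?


Step 1: 207 | 150 = 223
Step 2: 223 & ~(1 << 6) = 159

159


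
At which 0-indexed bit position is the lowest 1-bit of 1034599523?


0b111101101010101011110001100011. Lowest set bit at position 0

0


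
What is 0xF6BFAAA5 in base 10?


F6BFAAA5 hex = 4139756197 decimal

4139756197


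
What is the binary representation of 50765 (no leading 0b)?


50765 = 1100011001001101 in binary

1100011001001101


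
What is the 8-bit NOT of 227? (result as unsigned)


~0b11100011 = 0b11100 = 28 (8-bit unsigned)

28


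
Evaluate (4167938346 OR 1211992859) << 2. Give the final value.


Step 1: 4167938346 | 1211992859 = 4168989499
Step 2: 4168989499 << 2 = 16675957996

16675957996


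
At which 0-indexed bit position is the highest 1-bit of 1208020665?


0b1001000000000001110111010111001. Highest set bit at position 30

30


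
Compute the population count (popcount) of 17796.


0b100010110000100 has 5 set bits

5


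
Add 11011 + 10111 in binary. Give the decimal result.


11011 + 10111 = 110010 = 50

50


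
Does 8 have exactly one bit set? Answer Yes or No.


0b1000. Only one bit set => Yes

Yes


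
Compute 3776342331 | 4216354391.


0b11100001000101100110100100111011 | 0b11111011010100000111011001010111 = 0b11111011010101100111111101111111 = 4216749951

4216749951


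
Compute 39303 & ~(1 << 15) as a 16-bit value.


39303 & ~(1 << 15) = 6535

6535


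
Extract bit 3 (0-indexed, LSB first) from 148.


0b10010100, position 3 = 0

0


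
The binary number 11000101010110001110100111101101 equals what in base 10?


11000101010110001110100111101101 in decimal = 3310938605

3310938605


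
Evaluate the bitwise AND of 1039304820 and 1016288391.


0b111101111100101000100001110100 & 0b111100100100110101010010000111 = 0b111100100100100000000000000100 = 1016201220

1016201220


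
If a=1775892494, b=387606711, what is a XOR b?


1775892494 ^ 387606711 = 2126745785

2126745785


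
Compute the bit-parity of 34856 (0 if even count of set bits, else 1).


0b1000100000101000 has 4 ones => parity 0

0


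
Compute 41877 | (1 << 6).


41877 | (1 << 6) = 41877 | 64 = 41941

41941


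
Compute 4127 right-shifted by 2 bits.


0b1000000011111 >> 2 = 0b10000000111 = 1031

1031


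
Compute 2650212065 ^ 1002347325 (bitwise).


0b10011101111101110000011011100001 ^ 0b111011101111101001101100111101 = 0b10100110010010011001110111011100 = 2789842396

2789842396


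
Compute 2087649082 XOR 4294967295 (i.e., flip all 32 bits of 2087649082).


2087649082 ^ 4294967295 = 2207318213

2207318213


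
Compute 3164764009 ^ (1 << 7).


3164764009 ^ (1 << 7) = 3164764009 ^ 128 = 3164764137

3164764137


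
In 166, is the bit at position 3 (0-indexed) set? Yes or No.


0b10100110, bit 3 = 0. No

No


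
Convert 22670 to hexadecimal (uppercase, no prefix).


22670 = 588E hex

588E


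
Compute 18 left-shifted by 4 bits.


0b10010 << 4 = 0b100100000 = 288

288


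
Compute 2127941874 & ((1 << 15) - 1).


2127941874 & 32767 = 20722

20722


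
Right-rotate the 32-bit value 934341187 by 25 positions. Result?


Rotate 0b110111101100001110101001000011 right by 25 (32-bit) = 0b11011000011101010010000110011011 = 3631554971

3631554971


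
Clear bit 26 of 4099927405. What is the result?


4099927405 & ~(1 << 26) = 4032818541

4032818541


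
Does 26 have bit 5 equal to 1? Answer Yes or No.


0b11010, bit 5 = 0. No

No


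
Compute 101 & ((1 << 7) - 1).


101 & 127 = 101

101


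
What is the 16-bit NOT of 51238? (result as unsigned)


~0b1100100000100110 = 0b11011111011001 = 14297 (16-bit unsigned)

14297


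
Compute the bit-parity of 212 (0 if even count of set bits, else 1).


0b11010100 has 4 ones => parity 0

0


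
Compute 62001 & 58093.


0b1111001000110001 & 0b1110001011101101 = 0b1110001000100001 = 57889

57889


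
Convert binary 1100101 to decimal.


1100101 in decimal = 101

101


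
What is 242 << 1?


0b11110010 << 1 = 0b111100100 = 484

484


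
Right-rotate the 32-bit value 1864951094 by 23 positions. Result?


Rotate 0b1101111001010001110010100110110 right by 23 (32-bit) = 0b1010001110010100110110011011110 = 1372220638

1372220638


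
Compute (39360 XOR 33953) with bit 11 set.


Step 1: 39360 ^ 33953 = 7521
Step 2: 7521 | (1 << 11) = 7521 | 2048 = 7521

7521


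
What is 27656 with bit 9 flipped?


27656 ^ (1 << 9) = 27656 ^ 512 = 28168

28168


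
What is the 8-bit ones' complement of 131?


131 ^ 255 = 124

124


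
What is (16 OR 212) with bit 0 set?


Step 1: 16 | 212 = 212
Step 2: 212 | (1 << 0) = 212 | 1 = 213

213


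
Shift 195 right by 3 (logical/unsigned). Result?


0b11000011 >> 3 = 0b11000 = 24

24


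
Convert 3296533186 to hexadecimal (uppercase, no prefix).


3296533186 = C47D1AC2 hex

C47D1AC2


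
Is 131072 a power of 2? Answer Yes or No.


0b100000000000000000. Only one bit set => Yes

Yes


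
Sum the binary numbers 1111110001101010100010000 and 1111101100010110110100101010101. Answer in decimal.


1111110001101010100010000 + 1111101100010110110100101010101 = 1111111100001000011111001100101 = 2139373157

2139373157


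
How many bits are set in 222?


0b11011110 has 6 set bits

6


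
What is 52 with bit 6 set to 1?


52 | (1 << 6) = 52 | 64 = 116

116


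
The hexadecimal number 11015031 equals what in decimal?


11015031 hex = 285298737 decimal

285298737


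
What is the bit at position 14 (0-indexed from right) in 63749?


0b1111100100000101, position 14 = 1

1


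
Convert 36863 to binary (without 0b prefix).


36863 = 1000111111111111 in binary

1000111111111111


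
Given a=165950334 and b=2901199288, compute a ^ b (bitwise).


165950334 ^ 2901199288 = 2768829126

2768829126


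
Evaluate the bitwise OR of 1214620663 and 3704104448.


0b1001000011001011010001111110111 | 0b11011100110010000010011000000000 = 0b11011100111011011010011111110111 = 3706562551

3706562551


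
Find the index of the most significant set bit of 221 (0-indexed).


0b11011101. Highest set bit at position 7

7


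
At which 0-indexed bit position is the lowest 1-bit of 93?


0b1011101. Lowest set bit at position 0

0


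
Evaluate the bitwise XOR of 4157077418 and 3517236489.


0b11110111110001111111011110101010 ^ 0b11010001101001001100010100001001 = 0b100110011000110011001010100011 = 644035235

644035235


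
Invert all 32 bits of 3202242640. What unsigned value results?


3202242640 ^ 4294967295 = 1092724655

1092724655


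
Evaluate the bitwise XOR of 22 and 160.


0b10110 ^ 0b10100000 = 0b10110110 = 182

182


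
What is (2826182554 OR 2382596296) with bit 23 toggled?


Step 1: 2826182554 | 2382596296 = 2927075290
Step 2: 2927075290 ^ (1 << 23) = 2927075290 ^ 8388608 = 2935463898

2935463898


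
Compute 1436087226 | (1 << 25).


1436087226 | (1 << 25) = 1436087226 | 33554432 = 1469641658

1469641658


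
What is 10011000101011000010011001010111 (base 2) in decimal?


10011000101011000010011001010111 in decimal = 2561418839

2561418839


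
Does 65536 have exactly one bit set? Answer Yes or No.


0b10000000000000000. Only one bit set => Yes

Yes


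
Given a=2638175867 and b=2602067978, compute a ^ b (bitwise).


2638175867 ^ 2602067978 = 103233137

103233137


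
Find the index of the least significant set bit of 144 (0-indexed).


0b10010000. Lowest set bit at position 4

4


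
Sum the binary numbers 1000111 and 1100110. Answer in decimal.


1000111 + 1100110 = 10101101 = 173

173


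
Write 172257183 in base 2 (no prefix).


172257183 = 1010010001000110111110011111 in binary

1010010001000110111110011111


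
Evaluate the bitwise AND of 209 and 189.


0b11010001 & 0b10111101 = 0b10010001 = 145

145


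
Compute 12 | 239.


0b1100 | 0b11101111 = 0b11101111 = 239

239


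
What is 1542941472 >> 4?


0b1011011111101110110101100100000 >> 4 = 0b101101111110111011010110010 = 96433842

96433842


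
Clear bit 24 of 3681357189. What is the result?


3681357189 & ~(1 << 24) = 3664579973

3664579973


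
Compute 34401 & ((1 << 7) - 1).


34401 & 127 = 97

97


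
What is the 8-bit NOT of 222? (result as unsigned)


~0b11011110 = 0b100001 = 33 (8-bit unsigned)

33


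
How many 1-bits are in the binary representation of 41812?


0b1010001101010100 has 7 set bits

7


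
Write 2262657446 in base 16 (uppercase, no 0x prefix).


2262657446 = 86DD69A6 hex

86DD69A6


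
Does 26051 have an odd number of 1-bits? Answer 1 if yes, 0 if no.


0b110010111000011 has 8 ones => parity 0

0


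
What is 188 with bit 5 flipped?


188 ^ (1 << 5) = 188 ^ 32 = 156

156


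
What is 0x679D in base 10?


679D hex = 26525 decimal

26525


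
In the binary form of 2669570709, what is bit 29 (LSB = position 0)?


0b10011111000111100110101010010101, position 29 = 0

0


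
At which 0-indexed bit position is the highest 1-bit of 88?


0b1011000. Highest set bit at position 6

6


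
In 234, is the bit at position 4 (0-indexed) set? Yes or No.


0b11101010, bit 4 = 0. No

No


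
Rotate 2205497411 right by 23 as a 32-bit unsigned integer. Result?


Rotate 0b10000011011101010011100001000011 right by 23 (32-bit) = 0b11101010011100001000011100000110 = 3933243142

3933243142


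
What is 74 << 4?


0b1001010 << 4 = 0b10010100000 = 1184

1184


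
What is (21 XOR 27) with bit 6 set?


Step 1: 21 ^ 27 = 14
Step 2: 14 | (1 << 6) = 14 | 64 = 78

78


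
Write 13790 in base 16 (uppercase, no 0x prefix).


13790 = 35DE hex

35DE


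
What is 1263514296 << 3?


0b1001011010011111011001010111000 << 3 = 0b1001011010011111011001010111000000 = 10108114368

10108114368


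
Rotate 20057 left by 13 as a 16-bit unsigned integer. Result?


Rotate 0b100111001011001 left by 13 (16-bit) = 0b10100111001011 = 10699

10699


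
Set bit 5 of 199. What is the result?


199 | (1 << 5) = 199 | 32 = 231

231


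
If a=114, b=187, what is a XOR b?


114 ^ 187 = 201

201


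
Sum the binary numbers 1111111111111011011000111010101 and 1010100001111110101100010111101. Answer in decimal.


1111111111111011011000111010101 + 1010100001111110101100010111101 = 11010100001111010000101010010010 = 3560770194

3560770194


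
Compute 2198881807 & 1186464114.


0b10000011000100000100011000001111 & 0b1000110101110000000000101110010 = 0b10000100000000000000000010 = 34603010

34603010


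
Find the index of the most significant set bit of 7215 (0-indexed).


0b1110000101111. Highest set bit at position 12

12


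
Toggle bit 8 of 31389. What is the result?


31389 ^ (1 << 8) = 31389 ^ 256 = 31645

31645


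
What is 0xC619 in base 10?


C619 hex = 50713 decimal

50713


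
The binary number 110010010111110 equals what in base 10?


110010010111110 in decimal = 25790

25790


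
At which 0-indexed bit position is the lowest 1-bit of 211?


0b11010011. Lowest set bit at position 0

0


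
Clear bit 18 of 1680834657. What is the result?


1680834657 & ~(1 << 18) = 1680572513

1680572513


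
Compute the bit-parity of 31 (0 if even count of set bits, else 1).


0b11111 has 5 ones => parity 1

1


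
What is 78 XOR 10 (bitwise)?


0b1001110 ^ 0b1010 = 0b1000100 = 68

68


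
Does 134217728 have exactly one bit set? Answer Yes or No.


0b1000000000000000000000000000. Only one bit set => Yes

Yes


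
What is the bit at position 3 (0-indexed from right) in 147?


0b10010011, position 3 = 0

0


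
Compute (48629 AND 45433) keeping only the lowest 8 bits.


Step 1: 48629 & 45433 = 45425
Step 2: 45425 & 255 = 113

113


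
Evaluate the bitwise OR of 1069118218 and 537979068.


0b111111101110010111001100001010 | 0b100000000100001110100010111100 = 0b111111101110011111101110111110 = 1069153214

1069153214


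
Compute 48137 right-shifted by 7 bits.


0b1011110000001001 >> 7 = 0b101111000 = 376

376


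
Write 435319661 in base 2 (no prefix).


435319661 = 11001111100100111001101101101 in binary

11001111100100111001101101101


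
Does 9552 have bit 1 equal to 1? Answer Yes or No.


0b10010101010000, bit 1 = 0. No

No


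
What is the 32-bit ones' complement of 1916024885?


1916024885 ^ 4294967295 = 2378942410

2378942410


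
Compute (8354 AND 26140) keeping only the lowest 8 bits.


Step 1: 8354 & 26140 = 8192
Step 2: 8192 & 255 = 0

0


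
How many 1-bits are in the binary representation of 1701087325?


0b1100101011001001000100001011101 has 14 set bits

14


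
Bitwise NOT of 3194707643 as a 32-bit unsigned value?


~0b10111110011010110101111010111011 = 0b1000001100101001010000101000100 = 1100259652 (32-bit unsigned)

1100259652


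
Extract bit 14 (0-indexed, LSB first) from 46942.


0b1011011101011110, position 14 = 0

0


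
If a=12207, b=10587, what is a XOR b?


12207 ^ 10587 = 1780

1780


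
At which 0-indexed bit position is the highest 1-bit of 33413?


0b1000001010000101. Highest set bit at position 15

15


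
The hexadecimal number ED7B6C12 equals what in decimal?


ED7B6C12 hex = 3984288786 decimal

3984288786


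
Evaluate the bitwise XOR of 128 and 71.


0b10000000 ^ 0b1000111 = 0b11000111 = 199

199


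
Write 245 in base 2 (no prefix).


245 = 11110101 in binary

11110101


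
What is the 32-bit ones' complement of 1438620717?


1438620717 ^ 4294967295 = 2856346578

2856346578


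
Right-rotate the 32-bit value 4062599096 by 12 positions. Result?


Rotate 0b11110010001001100101011110111000 right by 12 (32-bit) = 0b1111011100011110010001001100101 = 2072978021

2072978021


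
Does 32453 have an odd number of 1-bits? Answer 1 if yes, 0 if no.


0b111111011000101 has 10 ones => parity 0

0


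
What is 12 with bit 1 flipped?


12 ^ (1 << 1) = 12 ^ 2 = 14

14


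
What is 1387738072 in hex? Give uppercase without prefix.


1387738072 = 52B733D8 hex

52B733D8


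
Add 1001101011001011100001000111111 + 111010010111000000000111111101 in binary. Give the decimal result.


1001101011001011100001000111111 + 111010010111000000000111111101 = 10000111110000011100010000111100 = 2277622844

2277622844


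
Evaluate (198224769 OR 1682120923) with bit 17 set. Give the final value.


Step 1: 198224769 | 1682120923 = 1876143067
Step 2: 1876143067 | (1 << 17) = 1876143067 | 131072 = 1876143067

1876143067


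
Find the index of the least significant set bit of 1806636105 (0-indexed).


0b1101011101011110001010001001001. Lowest set bit at position 0

0


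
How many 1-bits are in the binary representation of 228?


0b11100100 has 4 set bits

4


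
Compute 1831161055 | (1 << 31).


1831161055 | (1 << 31) = 1831161055 | 2147483648 = 3978644703

3978644703


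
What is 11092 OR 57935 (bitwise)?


0b10101101010100 | 0b1110001001001111 = 0b1110101101011111 = 60255

60255


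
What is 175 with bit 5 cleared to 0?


175 & ~(1 << 5) = 143

143


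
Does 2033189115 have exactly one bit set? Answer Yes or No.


0b1111001001100000000000011111011. Multiple bits set => No

No


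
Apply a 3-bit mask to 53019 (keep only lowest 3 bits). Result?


53019 & 7 = 3

3


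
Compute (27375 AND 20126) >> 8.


Step 1: 27375 & 20126 = 19086
Step 2: 19086 >> 8 = 74

74


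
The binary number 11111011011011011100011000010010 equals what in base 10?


11111011011011011100011000010010 in decimal = 4218275346

4218275346


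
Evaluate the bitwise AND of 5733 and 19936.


0b1011001100101 & 0b100110111100000 = 0b10001100000 = 1120

1120


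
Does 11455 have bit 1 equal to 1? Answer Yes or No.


0b10110010111111, bit 1 = 1. Yes

Yes


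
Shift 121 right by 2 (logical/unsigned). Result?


0b1111001 >> 2 = 0b11110 = 30

30


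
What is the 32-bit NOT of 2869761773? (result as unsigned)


~0b10101011000011010001011011101101 = 0b1010100111100101110100100010010 = 1425205522 (32-bit unsigned)

1425205522


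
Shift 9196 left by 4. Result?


0b10001111101100 << 4 = 0b100011111011000000 = 147136

147136


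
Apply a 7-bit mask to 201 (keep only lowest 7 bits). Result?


201 & 127 = 73

73


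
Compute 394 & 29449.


0b110001010 & 0b111001100001001 = 0b100001000 = 264

264


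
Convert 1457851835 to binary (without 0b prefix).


1457851835 = 1010110111001010000110110111011 in binary

1010110111001010000110110111011


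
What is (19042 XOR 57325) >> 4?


Step 1: 19042 ^ 57325 = 38287
Step 2: 38287 >> 4 = 2392

2392


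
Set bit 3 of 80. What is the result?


80 | (1 << 3) = 80 | 8 = 88

88


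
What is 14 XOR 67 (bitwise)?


0b1110 ^ 0b1000011 = 0b1001101 = 77

77


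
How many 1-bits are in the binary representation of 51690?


0b1100100111101010 has 9 set bits

9


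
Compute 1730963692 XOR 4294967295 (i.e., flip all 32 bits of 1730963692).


1730963692 ^ 4294967295 = 2564003603

2564003603


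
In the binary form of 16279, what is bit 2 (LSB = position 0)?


0b11111110010111, position 2 = 1

1


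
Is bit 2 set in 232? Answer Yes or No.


0b11101000, bit 2 = 0. No

No


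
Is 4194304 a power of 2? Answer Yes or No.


0b10000000000000000000000. Only one bit set => Yes

Yes


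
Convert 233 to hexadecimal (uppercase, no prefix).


233 = E9 hex

E9


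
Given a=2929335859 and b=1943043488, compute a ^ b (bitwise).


2929335859 ^ 1943043488 = 3712639891

3712639891


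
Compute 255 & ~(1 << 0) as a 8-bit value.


255 & ~(1 << 0) = 254

254


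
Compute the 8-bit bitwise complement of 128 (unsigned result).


~0b10000000 = 0b1111111 = 127 (8-bit unsigned)

127


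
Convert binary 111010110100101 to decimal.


111010110100101 in decimal = 30117

30117


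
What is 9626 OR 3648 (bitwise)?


0b10010110011010 | 0b111001000000 = 0b10111111011010 = 12250

12250


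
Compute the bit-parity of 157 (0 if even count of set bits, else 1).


0b10011101 has 5 ones => parity 1

1


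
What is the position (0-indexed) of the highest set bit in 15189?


0b11101101010101. Highest set bit at position 13

13


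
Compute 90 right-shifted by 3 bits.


0b1011010 >> 3 = 0b1011 = 11

11


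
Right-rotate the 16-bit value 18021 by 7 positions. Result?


Rotate 0b100011001100101 right by 7 (16-bit) = 0b1100101010001100 = 51852

51852


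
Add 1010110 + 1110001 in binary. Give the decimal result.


1010110 + 1110001 = 11000111 = 199

199


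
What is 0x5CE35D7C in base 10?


5CE35D7C hex = 1558404476 decimal

1558404476


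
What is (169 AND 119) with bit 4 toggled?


Step 1: 169 & 119 = 33
Step 2: 33 ^ (1 << 4) = 33 ^ 16 = 49

49


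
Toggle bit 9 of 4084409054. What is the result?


4084409054 ^ (1 << 9) = 4084409054 ^ 512 = 4084408542

4084408542


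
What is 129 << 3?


0b10000001 << 3 = 0b10000001000 = 1032

1032


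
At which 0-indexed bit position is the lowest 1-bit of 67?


0b1000011. Lowest set bit at position 0

0


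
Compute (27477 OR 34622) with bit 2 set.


Step 1: 27477 | 34622 = 61311
Step 2: 61311 | (1 << 2) = 61311 | 4 = 61311

61311


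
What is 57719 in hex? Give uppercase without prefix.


57719 = E177 hex

E177


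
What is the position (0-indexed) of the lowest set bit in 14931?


0b11101001010011. Lowest set bit at position 0

0


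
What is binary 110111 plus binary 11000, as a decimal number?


110111 + 11000 = 1001111 = 79

79


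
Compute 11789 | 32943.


0b10111000001101 | 0b1000000010101111 = 0b1010111010101111 = 44719

44719


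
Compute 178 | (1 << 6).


178 | (1 << 6) = 178 | 64 = 242

242


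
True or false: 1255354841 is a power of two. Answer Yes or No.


0b1001010110100110011000111011001. Multiple bits set => No

No


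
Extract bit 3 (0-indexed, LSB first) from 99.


0b1100011, position 3 = 0

0


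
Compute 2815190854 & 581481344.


0b10100111110011000110011101000110 & 0b100010101010001011001110000000 = 0b100010100010000010001100000000 = 579347200

579347200


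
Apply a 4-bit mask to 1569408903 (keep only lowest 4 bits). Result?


1569408903 & 15 = 7

7


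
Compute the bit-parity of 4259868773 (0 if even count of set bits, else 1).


0b11111101111010000111000001100101 has 18 ones => parity 0

0


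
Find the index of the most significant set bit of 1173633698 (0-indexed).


0b1000101111101000011101010100010. Highest set bit at position 30

30


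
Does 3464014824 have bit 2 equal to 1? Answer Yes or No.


0b11001110011110001010101111101000, bit 2 = 0. No

No


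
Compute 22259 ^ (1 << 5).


22259 ^ (1 << 5) = 22259 ^ 32 = 22227

22227


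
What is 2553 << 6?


0b100111111001 << 6 = 0b100111111001000000 = 163392

163392


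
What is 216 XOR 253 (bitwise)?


0b11011000 ^ 0b11111101 = 0b100101 = 37

37


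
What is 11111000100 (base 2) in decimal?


11111000100 in decimal = 1988

1988


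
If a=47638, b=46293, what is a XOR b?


47638 ^ 46293 = 3779

3779


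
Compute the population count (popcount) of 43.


0b101011 has 4 set bits

4


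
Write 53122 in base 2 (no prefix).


53122 = 1100111110000010 in binary

1100111110000010


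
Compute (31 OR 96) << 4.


Step 1: 31 | 96 = 127
Step 2: 127 << 4 = 2032

2032


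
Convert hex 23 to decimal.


23 hex = 35 decimal

35


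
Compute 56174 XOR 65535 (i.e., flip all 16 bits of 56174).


56174 ^ 65535 = 9361

9361


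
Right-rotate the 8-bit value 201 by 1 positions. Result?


Rotate 0b11001001 right by 1 (8-bit) = 0b11100100 = 228

228


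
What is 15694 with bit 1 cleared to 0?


15694 & ~(1 << 1) = 15692

15692


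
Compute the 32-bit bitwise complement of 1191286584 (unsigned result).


~0b1000111000000011001011100111000 = 0b10111000111111100110100011000111 = 3103680711 (32-bit unsigned)

3103680711


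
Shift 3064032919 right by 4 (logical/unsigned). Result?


0b10110110101000010110111010010111 >> 4 = 0b1011011010100001011011101001 = 191502057

191502057


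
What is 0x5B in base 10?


5B hex = 91 decimal

91


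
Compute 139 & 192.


0b10001011 & 0b11000000 = 0b10000000 = 128

128


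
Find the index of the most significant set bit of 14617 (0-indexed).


0b11100100011001. Highest set bit at position 13

13


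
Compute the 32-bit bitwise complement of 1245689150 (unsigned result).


~0b1001010001111111011010100111110 = 0b10110101110000000100101011000001 = 3049278145 (32-bit unsigned)

3049278145


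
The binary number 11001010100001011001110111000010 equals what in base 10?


11001010100001011001110111000010 in decimal = 3397754306

3397754306


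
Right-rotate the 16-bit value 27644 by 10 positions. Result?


Rotate 0b110101111111100 right by 10 (16-bit) = 0b1111111100011010 = 65306

65306


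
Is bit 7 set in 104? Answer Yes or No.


0b1101000, bit 7 = 0. No

No


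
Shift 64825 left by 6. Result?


0b1111110100111001 << 6 = 0b1111110100111001000000 = 4148800

4148800


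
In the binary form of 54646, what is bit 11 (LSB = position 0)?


0b1101010101110110, position 11 = 0

0


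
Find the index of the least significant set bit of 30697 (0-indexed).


0b111011111101001. Lowest set bit at position 0

0


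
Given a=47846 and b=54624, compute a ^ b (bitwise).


47846 ^ 54624 = 28550

28550


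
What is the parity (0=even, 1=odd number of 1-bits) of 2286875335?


0b10001000010011101111001011000111 has 16 ones => parity 0

0


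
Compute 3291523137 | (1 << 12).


3291523137 | (1 << 12) = 3291523137 | 4096 = 3291527233

3291527233


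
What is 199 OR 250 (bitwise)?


0b11000111 | 0b11111010 = 0b11111111 = 255

255


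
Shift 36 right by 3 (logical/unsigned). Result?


0b100100 >> 3 = 0b100 = 4

4


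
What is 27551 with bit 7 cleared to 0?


27551 & ~(1 << 7) = 27423

27423


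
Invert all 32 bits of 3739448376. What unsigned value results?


3739448376 ^ 4294967295 = 555518919

555518919


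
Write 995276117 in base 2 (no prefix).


995276117 = 111011010100101011010101010101 in binary

111011010100101011010101010101


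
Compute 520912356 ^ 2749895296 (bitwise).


0b11111000011000111110111100100 ^ 0b10100011111010000001001010000000 = 0b10111100111001000110111101100100 = 3169087332

3169087332


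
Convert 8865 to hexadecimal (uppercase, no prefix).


8865 = 22A1 hex

22A1


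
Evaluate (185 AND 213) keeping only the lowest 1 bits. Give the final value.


Step 1: 185 & 213 = 145
Step 2: 145 & 1 = 1

1


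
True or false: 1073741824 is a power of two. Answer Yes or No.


0b1000000000000000000000000000000. Only one bit set => Yes

Yes


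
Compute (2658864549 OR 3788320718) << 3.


Step 1: 2658864549 | 3788320718 = 4294914031
Step 2: 4294914031 << 3 = 34359312248

34359312248


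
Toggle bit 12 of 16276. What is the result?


16276 ^ (1 << 12) = 16276 ^ 4096 = 12180

12180


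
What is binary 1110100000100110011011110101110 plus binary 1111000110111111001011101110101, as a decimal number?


1110100000100110011011110101110 + 1111000110111111001011101110101 = 11101100111100101100111100100011 = 3975335715

3975335715


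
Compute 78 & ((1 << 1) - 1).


78 & 1 = 0

0


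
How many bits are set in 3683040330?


0b11011011100001101011110001001010 has 17 set bits

17


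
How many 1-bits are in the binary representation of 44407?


0b1010110101110111 has 11 set bits

11


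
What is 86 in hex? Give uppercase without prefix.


86 = 56 hex

56


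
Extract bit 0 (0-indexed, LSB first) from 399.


0b110001111, position 0 = 1

1


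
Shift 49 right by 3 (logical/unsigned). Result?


0b110001 >> 3 = 0b110 = 6

6


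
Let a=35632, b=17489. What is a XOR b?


35632 ^ 17489 = 53089

53089


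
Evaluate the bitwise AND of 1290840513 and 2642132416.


0b1001100111100001010100111000001 & 0b10011101011110111011110111000000 = 0b1100011100001010100111000000 = 208710080

208710080


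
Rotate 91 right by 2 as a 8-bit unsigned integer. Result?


Rotate 0b1011011 right by 2 (8-bit) = 0b11010110 = 214

214


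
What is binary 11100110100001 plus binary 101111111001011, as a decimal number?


11100110100001 + 101111111001011 = 1001100101101100 = 39276

39276


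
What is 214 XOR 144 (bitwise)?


0b11010110 ^ 0b10010000 = 0b1000110 = 70

70


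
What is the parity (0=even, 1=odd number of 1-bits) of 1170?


0b10010010010 has 4 ones => parity 0

0


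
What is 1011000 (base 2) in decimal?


1011000 in decimal = 88

88


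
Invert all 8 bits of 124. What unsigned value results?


124 ^ 255 = 131

131


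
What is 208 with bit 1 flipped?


208 ^ (1 << 1) = 208 ^ 2 = 210

210


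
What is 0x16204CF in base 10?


16204CF hex = 23200975 decimal

23200975


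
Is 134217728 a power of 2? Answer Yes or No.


0b1000000000000000000000000000. Only one bit set => Yes

Yes


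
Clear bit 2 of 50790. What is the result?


50790 & ~(1 << 2) = 50786

50786


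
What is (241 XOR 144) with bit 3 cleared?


Step 1: 241 ^ 144 = 97
Step 2: 97 & ~(1 << 3) = 97

97


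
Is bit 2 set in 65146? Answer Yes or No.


0b1111111001111010, bit 2 = 0. No

No


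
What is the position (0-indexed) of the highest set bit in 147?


0b10010011. Highest set bit at position 7

7


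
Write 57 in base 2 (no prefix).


57 = 111001 in binary

111001


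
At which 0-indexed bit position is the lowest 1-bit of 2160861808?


0b10000000110011000010001001110000. Lowest set bit at position 4

4


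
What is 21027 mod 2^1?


21027 & 1 = 1

1


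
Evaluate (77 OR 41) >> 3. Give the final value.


Step 1: 77 | 41 = 109
Step 2: 109 >> 3 = 13

13


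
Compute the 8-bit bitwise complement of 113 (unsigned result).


~0b1110001 = 0b10001110 = 142 (8-bit unsigned)

142


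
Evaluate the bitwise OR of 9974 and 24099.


0b10011011110110 | 0b101111000100011 = 0b111111011110111 = 32503

32503


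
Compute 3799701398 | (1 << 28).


3799701398 | (1 << 28) = 3799701398 | 268435456 = 4068136854

4068136854


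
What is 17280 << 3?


0b100001110000000 << 3 = 0b100001110000000000 = 138240

138240


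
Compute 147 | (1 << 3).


147 | (1 << 3) = 147 | 8 = 155

155


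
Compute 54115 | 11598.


0b1101001101100011 | 0b10110101001110 = 0b1111111101101111 = 65391

65391


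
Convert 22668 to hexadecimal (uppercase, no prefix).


22668 = 588C hex

588C


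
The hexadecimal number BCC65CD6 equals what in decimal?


BCC65CD6 hex = 3167116502 decimal

3167116502


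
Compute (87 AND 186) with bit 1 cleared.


Step 1: 87 & 186 = 18
Step 2: 18 & ~(1 << 1) = 16

16


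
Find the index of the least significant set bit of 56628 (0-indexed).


0b1101110100110100. Lowest set bit at position 2

2


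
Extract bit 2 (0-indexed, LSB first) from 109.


0b1101101, position 2 = 1

1


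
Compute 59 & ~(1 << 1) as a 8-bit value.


59 & ~(1 << 1) = 57

57
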